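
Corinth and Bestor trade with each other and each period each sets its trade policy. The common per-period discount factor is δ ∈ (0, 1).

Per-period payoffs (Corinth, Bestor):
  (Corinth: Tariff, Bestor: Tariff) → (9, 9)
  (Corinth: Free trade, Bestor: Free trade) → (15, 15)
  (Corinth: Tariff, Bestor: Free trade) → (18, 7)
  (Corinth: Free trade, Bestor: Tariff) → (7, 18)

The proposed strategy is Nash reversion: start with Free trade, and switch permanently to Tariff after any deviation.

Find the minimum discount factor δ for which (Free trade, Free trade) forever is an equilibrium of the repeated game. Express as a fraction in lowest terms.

1/3

One-period gain from deviating is 18 − 15 = 3. The loss is 15 − 9 = 6 in every subsequent period, with present value 6·δ/(1−δ).
Deviation is unprofitable when 6·δ/(1−δ) ≥ 3, i.e. δ/(1−δ) ≥ 1/2.
Equivalently δ ≥ 3/(3+6) = 1/3.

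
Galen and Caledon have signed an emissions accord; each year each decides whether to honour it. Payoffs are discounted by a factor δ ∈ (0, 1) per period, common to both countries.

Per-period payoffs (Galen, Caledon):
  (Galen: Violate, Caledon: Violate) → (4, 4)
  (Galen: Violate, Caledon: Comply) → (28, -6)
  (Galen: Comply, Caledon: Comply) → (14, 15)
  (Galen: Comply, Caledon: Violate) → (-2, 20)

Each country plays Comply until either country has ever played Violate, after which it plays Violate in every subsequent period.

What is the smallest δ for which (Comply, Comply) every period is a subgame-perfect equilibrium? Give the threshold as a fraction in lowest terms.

7/12

For Galen: deviation gain 28−14 = 14, per-period punishment loss 14−4 = 10. IC gives δ ≥ 14/24 = 7/12.
For Caledon: gain 5, loss 11 per period, so δ ≥ 5/16.
The tighter constraint is Galen's, so cooperation needs δ ≥ 7/12.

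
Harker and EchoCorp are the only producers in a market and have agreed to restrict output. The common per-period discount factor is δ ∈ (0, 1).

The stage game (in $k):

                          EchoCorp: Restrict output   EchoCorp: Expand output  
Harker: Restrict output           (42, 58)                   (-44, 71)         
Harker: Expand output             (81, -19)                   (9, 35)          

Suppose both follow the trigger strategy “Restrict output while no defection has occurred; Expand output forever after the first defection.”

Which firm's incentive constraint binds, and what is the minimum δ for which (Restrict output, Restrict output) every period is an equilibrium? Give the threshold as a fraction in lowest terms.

Harker's threshold: (81−42)/(81−9) = 13/24.
EchoCorp's threshold: (71−58)/(71−35) = 13/36.
13/24 > 13/36, so Harker binds and δ* = 13/24.

Harker; δ ≥ 13/24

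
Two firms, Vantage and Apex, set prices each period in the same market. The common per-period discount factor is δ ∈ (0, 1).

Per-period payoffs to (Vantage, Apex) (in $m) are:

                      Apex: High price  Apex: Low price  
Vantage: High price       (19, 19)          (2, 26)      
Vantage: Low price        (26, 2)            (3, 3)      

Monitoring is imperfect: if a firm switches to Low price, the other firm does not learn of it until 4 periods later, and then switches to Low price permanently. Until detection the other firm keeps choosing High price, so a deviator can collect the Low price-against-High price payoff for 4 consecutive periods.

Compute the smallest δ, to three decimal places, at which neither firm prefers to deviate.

The best deviation is to choose Low price for all 4 undetected periods, earning 26 each, then 3 forever once detected.
Deviation value: 26(1−δ^4)/(1−δ) + 3δ^4/(1−δ); cooperation value: 19/(1−δ).
IC: 19 ≥ 26(1−δ^4) + 3δ^4 = 26 − 23δ^4.
So δ^4 ≥ 7/23, giving δ ≥ (7/23)^(1/4) ≈ 0.743.

0.743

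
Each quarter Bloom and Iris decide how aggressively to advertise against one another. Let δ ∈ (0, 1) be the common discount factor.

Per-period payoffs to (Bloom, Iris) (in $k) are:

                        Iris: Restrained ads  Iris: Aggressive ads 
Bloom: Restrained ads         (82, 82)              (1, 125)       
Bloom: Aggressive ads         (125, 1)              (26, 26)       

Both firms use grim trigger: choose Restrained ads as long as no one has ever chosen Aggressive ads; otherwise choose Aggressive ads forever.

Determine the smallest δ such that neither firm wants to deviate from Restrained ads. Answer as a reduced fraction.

Cooperation forever yields 82 each period: 82/(1−δ).
Deviating yields 125 once, then 26 forever: 125 + 26δ/(1−δ).
No profitable deviation requires 82/(1−δ) ≥ 125 + 26δ/(1−δ).
Multiplying by (1−δ): 82 ≥ 125(1−δ) + 26δ = 125 − 99δ.
So 99δ ≥ 43, i.e. δ ≥ 43/99.

43/99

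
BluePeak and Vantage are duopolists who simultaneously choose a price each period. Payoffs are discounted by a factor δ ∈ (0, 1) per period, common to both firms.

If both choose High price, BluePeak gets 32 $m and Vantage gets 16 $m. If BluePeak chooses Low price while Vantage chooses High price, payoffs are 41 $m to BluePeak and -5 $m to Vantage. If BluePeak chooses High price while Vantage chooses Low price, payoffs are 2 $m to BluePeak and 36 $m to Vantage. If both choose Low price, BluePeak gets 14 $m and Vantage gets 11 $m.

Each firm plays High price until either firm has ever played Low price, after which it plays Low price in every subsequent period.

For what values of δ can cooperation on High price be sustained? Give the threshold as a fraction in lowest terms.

For BluePeak: deviation gain 41−32 = 9, per-period punishment loss 32−14 = 18. IC gives δ ≥ 9/27 = 1/3.
For Vantage: gain 20, loss 5 per period, so δ ≥ 20/25 = 4/5.
The tighter constraint is Vantage's, so cooperation needs δ ≥ 4/5.

4/5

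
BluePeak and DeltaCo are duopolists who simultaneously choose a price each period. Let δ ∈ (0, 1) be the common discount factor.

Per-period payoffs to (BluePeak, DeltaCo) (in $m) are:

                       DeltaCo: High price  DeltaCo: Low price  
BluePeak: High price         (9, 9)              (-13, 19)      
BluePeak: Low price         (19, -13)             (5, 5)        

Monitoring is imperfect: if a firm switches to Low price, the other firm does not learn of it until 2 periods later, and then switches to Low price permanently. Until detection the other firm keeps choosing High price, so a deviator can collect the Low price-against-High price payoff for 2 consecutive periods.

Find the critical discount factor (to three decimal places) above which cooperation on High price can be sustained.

0.845

The best deviation is to choose Low price for all 2 undetected periods, earning 19 each, then 5 forever once detected.
Deviation value: 19(1−δ^2)/(1−δ) + 5δ^2/(1−δ); cooperation value: 9/(1−δ).
IC: 9 ≥ 19(1−δ^2) + 5δ^2 = 19 − 14δ^2.
So δ^2 ≥ 10/14 = 5/7, giving δ ≥ (5/7)^(1/2) ≈ 0.845.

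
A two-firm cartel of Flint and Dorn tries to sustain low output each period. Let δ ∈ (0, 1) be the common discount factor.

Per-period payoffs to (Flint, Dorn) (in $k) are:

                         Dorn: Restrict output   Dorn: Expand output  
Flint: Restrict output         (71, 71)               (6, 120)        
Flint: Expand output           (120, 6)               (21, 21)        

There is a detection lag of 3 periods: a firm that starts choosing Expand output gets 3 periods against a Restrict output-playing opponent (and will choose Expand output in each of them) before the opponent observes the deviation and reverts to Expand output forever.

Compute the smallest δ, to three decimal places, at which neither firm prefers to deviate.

0.791

The best deviation is to choose Expand output for all 3 undetected periods, earning 120 each, then 21 forever once detected.
Deviation value: 120(1−δ^3)/(1−δ) + 21δ^3/(1−δ); cooperation value: 71/(1−δ).
IC: 71 ≥ 120(1−δ^3) + 21δ^3 = 120 − 99δ^3.
So δ^3 ≥ 49/99, giving δ ≥ (49/99)^(1/3) ≈ 0.791.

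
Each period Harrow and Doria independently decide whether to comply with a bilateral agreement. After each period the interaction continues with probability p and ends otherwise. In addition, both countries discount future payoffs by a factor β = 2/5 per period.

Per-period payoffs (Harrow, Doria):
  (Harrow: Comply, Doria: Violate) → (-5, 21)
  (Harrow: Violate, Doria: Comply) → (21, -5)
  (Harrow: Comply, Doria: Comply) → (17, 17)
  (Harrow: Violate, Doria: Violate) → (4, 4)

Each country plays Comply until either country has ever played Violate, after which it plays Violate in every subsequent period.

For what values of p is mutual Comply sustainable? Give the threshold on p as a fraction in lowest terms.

10/17

Expected continuation weight on next period's payoff is β·p = 2/5·p, which plays the role of the discount factor.
Cooperation requires 2/5·p ≥ (21−17)/(21−4) = 4/17, hence p ≥ 10/17.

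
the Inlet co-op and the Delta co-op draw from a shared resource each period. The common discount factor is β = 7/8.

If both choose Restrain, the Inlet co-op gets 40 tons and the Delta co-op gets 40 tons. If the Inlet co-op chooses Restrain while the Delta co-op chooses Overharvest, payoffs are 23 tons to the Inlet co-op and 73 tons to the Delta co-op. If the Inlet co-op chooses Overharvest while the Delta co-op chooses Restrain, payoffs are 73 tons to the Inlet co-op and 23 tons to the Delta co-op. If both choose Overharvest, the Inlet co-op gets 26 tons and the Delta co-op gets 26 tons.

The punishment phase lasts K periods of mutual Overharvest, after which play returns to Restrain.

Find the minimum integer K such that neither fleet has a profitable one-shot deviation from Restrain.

4

IC: β(1−β^K)/(1−β) ≥ (73−40)/(40−26) = 33/14.
With β = 7/8: need 1 − β^K ≥ 33/14·(1−7/8)/(7/8), i.e. β^K ≤ 0.6633.
Since (7/8)^3 = 0.6699 and (7/8)^4 = 0.5862, the smallest such K is 4.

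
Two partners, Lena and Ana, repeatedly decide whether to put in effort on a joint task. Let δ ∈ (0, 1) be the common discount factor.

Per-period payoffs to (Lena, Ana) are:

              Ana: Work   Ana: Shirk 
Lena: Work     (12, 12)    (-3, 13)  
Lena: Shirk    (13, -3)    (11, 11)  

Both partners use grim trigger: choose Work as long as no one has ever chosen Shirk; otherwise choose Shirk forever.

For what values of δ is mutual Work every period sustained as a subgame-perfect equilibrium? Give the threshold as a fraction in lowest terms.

Under grim trigger the critical discount factor is (T−C)/(T−P) with T = 13, C = 12, P = 11.
δ* = (13−12)/(13−11) = 1/2.

1/2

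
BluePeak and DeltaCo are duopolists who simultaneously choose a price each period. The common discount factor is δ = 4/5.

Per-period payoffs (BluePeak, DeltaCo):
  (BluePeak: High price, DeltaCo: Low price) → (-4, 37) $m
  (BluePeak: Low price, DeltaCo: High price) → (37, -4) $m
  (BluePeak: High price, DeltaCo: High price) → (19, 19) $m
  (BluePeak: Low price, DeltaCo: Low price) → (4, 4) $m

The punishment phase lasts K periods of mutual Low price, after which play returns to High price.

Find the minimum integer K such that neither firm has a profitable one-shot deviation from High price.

Need Σ_{k=1}^{K} δ^k ≥ (37−19)/(19−4) = 1.2000 at δ = 4/5.
At K = 1 the sum is 0.8000 < 1.2000; at K = 2 it is 1.4400 ≥ 1.2000.
So the minimum punishment length is K = 2.

2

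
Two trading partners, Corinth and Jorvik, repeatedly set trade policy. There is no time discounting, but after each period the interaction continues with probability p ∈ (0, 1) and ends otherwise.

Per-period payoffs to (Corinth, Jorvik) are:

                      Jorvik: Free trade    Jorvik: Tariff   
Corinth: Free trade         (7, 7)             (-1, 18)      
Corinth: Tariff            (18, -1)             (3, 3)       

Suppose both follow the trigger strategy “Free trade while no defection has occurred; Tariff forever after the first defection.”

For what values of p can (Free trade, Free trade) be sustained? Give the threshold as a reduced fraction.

11/15

With no time discounting, the continuation probability p plays the role of the discount factor.
Grim-trigger IC: 7/(1−p) ≥ 18 + 3p/(1−p) ⇒ p ≥ (18−7)/(18−3) = 11/15.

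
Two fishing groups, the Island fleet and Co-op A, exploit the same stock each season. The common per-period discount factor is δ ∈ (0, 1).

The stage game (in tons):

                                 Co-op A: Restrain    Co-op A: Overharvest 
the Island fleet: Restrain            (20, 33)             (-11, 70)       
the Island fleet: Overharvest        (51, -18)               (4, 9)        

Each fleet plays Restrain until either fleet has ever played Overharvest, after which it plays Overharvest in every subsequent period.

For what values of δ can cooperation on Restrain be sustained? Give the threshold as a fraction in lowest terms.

the Island fleet's threshold: (51−20)/(51−4) = 31/47.
Co-op A's threshold: (70−33)/(70−9) = 37/61.
31/47 > 37/61, so the Island fleet binds and δ* = 31/47.

31/47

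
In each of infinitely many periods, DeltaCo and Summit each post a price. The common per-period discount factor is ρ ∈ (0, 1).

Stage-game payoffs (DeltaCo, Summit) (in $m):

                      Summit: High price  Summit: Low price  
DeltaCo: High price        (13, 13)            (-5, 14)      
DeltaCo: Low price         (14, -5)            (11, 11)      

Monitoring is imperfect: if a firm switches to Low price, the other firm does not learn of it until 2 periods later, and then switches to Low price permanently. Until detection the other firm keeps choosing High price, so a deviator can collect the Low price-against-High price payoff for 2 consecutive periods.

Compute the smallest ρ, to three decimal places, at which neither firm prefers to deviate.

Deviating for the 2 undetected periods gains 14−13 = 1 per period over cooperation, then loses 13−11 = 2 per period forever once punishment starts.
Gain: 1(1 + ρ + … + ρ^1); loss: 2·ρ^2/(1−ρ).
No profitable deviation ⇔ 1(1−ρ^2) ≤ 2·ρ^2, i.e. ρ^2 ≥ 1/(1+2) = 1/3.
Hence ρ ≥ (1/3)^(1/2) ≈ 0.577.

0.577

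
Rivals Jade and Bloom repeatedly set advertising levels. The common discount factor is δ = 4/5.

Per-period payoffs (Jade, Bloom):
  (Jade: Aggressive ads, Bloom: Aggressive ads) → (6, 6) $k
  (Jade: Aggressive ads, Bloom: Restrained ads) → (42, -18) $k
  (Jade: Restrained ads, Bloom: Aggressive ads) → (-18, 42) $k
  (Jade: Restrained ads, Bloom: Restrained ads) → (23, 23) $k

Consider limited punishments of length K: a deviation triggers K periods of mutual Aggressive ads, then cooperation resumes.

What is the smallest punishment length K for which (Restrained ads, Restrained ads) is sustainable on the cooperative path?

2

Need Σ_{k=1}^{K} δ^k ≥ (42−23)/(23−6) = 1.1176 at δ = 4/5.
At K = 1 the sum is 0.8000 < 1.1176; at K = 2 it is 1.4400 ≥ 1.1176.
So the minimum punishment length is K = 2.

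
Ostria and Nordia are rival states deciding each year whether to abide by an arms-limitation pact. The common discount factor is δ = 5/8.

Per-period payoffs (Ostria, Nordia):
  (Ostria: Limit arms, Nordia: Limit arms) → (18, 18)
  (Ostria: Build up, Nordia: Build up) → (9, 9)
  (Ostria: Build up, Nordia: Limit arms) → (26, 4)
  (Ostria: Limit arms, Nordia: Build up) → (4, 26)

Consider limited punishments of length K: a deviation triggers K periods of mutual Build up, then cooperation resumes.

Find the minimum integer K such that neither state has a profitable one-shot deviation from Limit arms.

IC: δ(1−δ^K)/(1−δ) ≥ (26−18)/(18−9) = 8/9.
With δ = 5/8: need 1 − δ^K ≥ 8/9·(1−5/8)/(5/8), i.e. δ^K ≤ 0.4667.
Since (5/8)^1 = 0.6250 and (5/8)^2 = 0.3906, the smallest such K is 2.

2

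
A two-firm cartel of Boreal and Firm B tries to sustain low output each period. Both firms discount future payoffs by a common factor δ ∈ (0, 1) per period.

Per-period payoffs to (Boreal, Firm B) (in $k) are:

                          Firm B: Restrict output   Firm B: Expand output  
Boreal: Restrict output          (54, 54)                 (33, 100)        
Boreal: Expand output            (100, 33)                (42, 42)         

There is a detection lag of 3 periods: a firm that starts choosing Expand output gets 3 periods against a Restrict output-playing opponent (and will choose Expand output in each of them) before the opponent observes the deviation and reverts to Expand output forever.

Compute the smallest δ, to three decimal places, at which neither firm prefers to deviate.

0.926

A deviator earns 100 for 3 periods, then 42 forever; cooperating earns 54 forever. Multiplying the IC by (1−δ):
54 ≥ 100(1−δ^3) + 42δ^3, so 58·δ^3 ≥ 46 and δ^3 ≥ 23/29.
δ ≥ (23/29)^(1/3) ≈ 0.926.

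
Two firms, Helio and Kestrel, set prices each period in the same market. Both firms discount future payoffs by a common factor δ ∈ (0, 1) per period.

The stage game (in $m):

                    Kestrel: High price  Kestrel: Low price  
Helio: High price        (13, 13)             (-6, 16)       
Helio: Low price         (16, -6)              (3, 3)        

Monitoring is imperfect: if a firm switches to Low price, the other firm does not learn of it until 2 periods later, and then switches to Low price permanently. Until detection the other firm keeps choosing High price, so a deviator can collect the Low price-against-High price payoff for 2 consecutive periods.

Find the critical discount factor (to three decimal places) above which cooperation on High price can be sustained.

0.480

The best deviation is to choose Low price for all 2 undetected periods, earning 16 each, then 3 forever once detected.
Deviation value: 16(1−δ^2)/(1−δ) + 3δ^2/(1−δ); cooperation value: 13/(1−δ).
IC: 13 ≥ 16(1−δ^2) + 3δ^2 = 16 − 13δ^2.
So δ^2 ≥ 3/13, giving δ ≥ (3/13)^(1/2) ≈ 0.480.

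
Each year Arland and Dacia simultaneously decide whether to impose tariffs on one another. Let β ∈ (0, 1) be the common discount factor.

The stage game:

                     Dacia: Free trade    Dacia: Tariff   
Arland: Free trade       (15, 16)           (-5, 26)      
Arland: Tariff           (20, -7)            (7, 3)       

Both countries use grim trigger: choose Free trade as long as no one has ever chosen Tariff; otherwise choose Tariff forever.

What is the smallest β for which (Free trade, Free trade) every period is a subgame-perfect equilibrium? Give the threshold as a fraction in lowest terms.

Arland: cooperation gives 15 each period; deviation gives 20 once then 7 forever.
  15/(1−β) ≥ 20 + 7β/(1−β) ⇒ β ≥ 5/13.
Dacia: cooperation gives 16 each period; deviation gives 26 once then 3 forever.
  β ≥ 10/23.
Both must hold, so the binding constraint is Dacia's: β ≥ 10/23.

10/23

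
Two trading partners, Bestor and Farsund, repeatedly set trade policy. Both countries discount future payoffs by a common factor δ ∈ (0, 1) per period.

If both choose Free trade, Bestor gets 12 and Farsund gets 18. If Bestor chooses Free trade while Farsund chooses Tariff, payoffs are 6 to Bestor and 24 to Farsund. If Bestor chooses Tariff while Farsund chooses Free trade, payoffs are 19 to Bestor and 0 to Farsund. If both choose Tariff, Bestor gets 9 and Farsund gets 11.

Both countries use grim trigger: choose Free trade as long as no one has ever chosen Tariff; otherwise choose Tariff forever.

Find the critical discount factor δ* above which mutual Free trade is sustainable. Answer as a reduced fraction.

7/10

For Bestor: deviation gain 19−12 = 7, per-period punishment loss 12−9 = 3. IC gives δ ≥ 7/10.
For Farsund: gain 6, loss 7 per period, so δ ≥ 6/13.
The tighter constraint is Bestor's, so cooperation needs δ ≥ 7/10.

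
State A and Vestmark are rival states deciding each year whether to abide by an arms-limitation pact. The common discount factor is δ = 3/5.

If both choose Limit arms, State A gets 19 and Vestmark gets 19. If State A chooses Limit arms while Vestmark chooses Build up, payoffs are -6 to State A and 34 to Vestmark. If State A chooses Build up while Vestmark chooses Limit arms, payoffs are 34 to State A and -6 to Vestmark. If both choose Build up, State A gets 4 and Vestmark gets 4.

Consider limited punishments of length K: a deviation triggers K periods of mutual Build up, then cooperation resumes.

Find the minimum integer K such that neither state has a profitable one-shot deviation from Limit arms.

3

IC: δ(1−δ^K)/(1−δ) ≥ (34−19)/(19−4) = 1.
With δ = 3/5: need 1 − δ^K ≥ 1·(1−3/5)/(3/5), i.e. δ^K ≤ 0.3333.
Since (3/5)^2 = 0.3600 and (3/5)^3 = 0.2160, the smallest such K is 3.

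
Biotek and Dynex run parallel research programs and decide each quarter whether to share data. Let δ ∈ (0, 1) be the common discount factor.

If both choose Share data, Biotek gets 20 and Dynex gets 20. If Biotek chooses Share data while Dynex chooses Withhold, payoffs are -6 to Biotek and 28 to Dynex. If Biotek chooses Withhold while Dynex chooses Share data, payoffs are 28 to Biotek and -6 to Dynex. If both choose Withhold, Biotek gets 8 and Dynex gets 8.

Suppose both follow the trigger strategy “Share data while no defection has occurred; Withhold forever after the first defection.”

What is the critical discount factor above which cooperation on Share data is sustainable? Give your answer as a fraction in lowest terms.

2/5

One-period gain from deviating is 28 − 20 = 8. The loss is 20 − 8 = 12 in every subsequent period, with present value 12·δ/(1−δ).
Deviation is unprofitable when 12·δ/(1−δ) ≥ 8, i.e. δ/(1−δ) ≥ 2/3.
Equivalently δ ≥ 8/(8+12) = 2/5.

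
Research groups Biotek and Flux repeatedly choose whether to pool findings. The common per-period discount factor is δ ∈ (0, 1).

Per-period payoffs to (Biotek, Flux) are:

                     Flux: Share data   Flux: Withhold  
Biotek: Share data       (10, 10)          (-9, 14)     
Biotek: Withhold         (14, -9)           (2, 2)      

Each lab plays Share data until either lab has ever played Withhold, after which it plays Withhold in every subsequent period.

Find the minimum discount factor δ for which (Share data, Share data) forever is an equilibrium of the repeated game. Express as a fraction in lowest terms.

1/3

Under grim trigger the critical discount factor is (T−C)/(T−P) with T = 14, C = 10, P = 2.
δ* = (14−10)/(14−2) = 4/12 = 1/3.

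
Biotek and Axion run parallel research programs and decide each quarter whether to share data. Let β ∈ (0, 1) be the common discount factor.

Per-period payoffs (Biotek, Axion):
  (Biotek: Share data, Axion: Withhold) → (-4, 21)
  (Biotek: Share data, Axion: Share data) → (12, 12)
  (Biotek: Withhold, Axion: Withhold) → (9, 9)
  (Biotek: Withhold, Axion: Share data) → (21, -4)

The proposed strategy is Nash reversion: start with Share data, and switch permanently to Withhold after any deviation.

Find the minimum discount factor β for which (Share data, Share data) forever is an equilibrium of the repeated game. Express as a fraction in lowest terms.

One-period gain from deviating is 21 − 12 = 9. The loss is 12 − 9 = 3 in every subsequent period, with present value 3·β/(1−β).
Deviation is unprofitable when 3·β/(1−β) ≥ 9, i.e. β/(1−β) ≥ 3.
Equivalently β ≥ 9/(9+3) = 3/4.

3/4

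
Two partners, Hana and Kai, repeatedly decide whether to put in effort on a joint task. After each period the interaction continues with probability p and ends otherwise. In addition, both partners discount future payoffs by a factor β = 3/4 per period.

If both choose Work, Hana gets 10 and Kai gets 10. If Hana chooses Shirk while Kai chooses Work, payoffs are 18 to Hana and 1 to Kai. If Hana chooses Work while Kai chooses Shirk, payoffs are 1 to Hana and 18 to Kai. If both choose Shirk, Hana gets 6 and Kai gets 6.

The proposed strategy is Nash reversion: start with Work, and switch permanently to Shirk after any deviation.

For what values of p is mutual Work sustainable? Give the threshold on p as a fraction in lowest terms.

8/9

With continuation probability p and discount β, the effective per-period discount factor is βp.
Grim-trigger IC: βp ≥ (18−10)/(18−6) = 2/3.
So p ≥ (2/3)/(3/4) = 8/9.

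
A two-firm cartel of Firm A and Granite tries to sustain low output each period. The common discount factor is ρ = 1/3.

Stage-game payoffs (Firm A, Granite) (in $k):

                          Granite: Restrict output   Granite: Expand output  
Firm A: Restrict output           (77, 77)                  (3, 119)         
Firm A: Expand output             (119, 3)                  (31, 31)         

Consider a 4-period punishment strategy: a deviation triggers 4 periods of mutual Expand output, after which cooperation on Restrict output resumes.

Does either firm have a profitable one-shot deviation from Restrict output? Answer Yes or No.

A one-shot deviation gives 119 now, then 31 for 4 periods, then back to 77.
Gain from deviating: (119−77) today; loss: (77−31) in each of the next 4 periods.
No-deviation condition: (77−31)(ρ+…+ρ^4) ≥ 119−77, i.e. ρ+…+ρ^4 ≥ 21/23.
At ρ = 1/3: ρ+…+ρ^4 = 0.4938 < 0.9130.
So cooperation is not sustainable.

Yes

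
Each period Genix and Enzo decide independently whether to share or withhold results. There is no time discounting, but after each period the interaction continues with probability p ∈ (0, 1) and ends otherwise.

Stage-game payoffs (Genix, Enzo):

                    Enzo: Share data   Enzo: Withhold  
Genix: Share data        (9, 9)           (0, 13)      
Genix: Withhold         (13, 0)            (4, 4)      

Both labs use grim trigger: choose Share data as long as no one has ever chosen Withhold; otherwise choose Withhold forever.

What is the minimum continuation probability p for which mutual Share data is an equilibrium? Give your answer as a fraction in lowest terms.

Expected cooperation value is 9 + p·9 + p²·9 + … = 9/(1−p); deviation gives 13 + p·4/(1−p).
9 ≥ 13(1−p) + 4p ⇒ 9p ≥ 4 ⇒ p ≥ 4/9.

4/9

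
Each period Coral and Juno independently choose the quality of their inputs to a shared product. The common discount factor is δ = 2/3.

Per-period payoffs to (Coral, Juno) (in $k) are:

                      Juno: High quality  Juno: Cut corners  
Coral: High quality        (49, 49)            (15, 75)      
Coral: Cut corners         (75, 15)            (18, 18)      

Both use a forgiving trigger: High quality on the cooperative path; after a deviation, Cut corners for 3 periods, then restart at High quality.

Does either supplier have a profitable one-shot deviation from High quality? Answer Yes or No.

No

IC: δ+…+δ^3 ≥ (75−49)/(49−18) = 26/31.
At δ = 2/3: partial sum = 1.4074 ≥ 0.8387. Cooperation sustainable.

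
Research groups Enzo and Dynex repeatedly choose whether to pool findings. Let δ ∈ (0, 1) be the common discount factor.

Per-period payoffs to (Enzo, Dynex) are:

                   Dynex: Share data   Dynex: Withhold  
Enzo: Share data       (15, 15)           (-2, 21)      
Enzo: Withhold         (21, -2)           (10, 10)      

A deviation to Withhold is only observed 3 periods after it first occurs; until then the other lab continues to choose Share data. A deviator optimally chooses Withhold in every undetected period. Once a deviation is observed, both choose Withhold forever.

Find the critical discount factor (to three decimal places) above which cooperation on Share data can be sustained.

The best deviation is to choose Withhold for all 3 undetected periods, earning 21 each, then 10 forever once detected.
Deviation value: 21(1−δ^3)/(1−δ) + 10δ^3/(1−δ); cooperation value: 15/(1−δ).
IC: 15 ≥ 21(1−δ^3) + 10δ^3 = 21 − 11δ^3.
So δ^3 ≥ 6/11, giving δ ≥ (6/11)^(1/3) ≈ 0.817.

0.817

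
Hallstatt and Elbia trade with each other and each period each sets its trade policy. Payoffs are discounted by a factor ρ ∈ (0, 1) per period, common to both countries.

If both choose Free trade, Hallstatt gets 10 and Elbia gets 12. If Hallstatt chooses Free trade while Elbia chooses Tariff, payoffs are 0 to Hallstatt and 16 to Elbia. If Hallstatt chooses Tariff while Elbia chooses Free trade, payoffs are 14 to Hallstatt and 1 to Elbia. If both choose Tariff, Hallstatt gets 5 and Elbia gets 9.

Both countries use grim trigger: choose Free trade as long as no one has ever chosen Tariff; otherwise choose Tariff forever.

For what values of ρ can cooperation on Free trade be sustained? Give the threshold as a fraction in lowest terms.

Hallstatt: cooperation gives 10 each period; deviation gives 14 once then 5 forever.
  10/(1−ρ) ≥ 14 + 5ρ/(1−ρ) ⇒ ρ ≥ 4/9.
Elbia: cooperation gives 12 each period; deviation gives 16 once then 9 forever.
  ρ ≥ 4/7.
Both must hold, so the binding constraint is Elbia's: ρ ≥ 4/7.

4/7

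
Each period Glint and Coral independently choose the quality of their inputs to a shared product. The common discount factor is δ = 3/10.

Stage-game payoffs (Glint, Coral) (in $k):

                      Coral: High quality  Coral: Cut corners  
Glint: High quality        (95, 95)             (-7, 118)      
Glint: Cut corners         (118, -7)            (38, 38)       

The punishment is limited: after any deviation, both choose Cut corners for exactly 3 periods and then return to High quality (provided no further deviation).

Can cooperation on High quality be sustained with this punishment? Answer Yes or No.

Yes

Comparing payoff streams over the 4 periods until play realigns: cooperate → 95(1+δ+…+δ^3); deviate → 118 + 38(δ+…+δ^3).
Cooperation is sustained iff (95−38)(δ+…+δ^3) ≥ 118−95.
δ+…+δ^3 = 3/10·(1−(3/10)^3)/(1−3/10) = 0.4170, and (118−95)/(95−38) = 0.4035.
0.4170 ≥ 0.4035, so cooperation is sustainable.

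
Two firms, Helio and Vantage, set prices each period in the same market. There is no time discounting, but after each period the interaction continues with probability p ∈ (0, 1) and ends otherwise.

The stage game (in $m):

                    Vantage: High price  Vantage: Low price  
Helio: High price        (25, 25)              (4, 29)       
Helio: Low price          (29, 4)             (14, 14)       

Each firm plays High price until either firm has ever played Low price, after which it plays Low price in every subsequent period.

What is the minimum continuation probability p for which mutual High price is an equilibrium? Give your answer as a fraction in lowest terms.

4/15

With no time discounting, the continuation probability p plays the role of the discount factor.
Grim-trigger IC: 25/(1−p) ≥ 29 + 14p/(1−p) ⇒ p ≥ (29−25)/(29−14) = 4/15.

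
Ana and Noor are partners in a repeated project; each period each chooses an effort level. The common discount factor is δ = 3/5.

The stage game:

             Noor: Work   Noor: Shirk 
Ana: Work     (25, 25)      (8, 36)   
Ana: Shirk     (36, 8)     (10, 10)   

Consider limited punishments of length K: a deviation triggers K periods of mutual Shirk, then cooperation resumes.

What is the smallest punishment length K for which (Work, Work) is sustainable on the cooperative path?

Need Σ_{k=1}^{K} δ^k ≥ (36−25)/(25−10) = 0.7333 at δ = 3/5.
At K = 1 the sum is 0.6000 < 0.7333; at K = 2 it is 0.9600 ≥ 0.7333.
So the minimum punishment length is K = 2.

2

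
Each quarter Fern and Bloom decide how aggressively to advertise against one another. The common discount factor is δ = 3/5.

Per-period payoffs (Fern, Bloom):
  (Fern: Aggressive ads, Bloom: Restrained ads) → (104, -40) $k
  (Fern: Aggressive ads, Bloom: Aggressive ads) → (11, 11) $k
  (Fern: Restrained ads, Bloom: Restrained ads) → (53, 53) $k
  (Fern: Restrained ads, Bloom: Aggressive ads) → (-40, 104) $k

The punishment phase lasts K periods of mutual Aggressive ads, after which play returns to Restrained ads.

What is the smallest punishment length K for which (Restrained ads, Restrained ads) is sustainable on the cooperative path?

4

No profitable deviation requires (53−11)(δ+…+δ^K) ≥ 104−53, i.e. δ+…+δ^K ≥ 17/14 ≈ 1.2143.
With δ = 3/5, the partial sums are K=1: 0.6000, K=2: 0.9600, K=3: 1.1760, K=4: 1.3056.
K = 4 is the first length at which the sum reaches 1.2143.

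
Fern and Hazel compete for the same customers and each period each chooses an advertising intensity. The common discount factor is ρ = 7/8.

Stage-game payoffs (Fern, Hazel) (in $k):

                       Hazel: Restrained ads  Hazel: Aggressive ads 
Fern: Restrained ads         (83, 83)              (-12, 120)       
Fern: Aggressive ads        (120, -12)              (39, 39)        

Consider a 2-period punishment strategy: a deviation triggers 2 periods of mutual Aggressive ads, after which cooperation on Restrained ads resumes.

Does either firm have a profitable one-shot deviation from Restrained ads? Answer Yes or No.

A one-shot deviation gives 120 now, then 39 for 2 periods, then back to 83.
Gain from deviating: (120−83) today; loss: (83−39) in each of the next 2 periods.
No-deviation condition: (83−39)(ρ+…+ρ^2) ≥ 120−83, i.e. ρ+…+ρ^2 ≥ 37/44.
At ρ = 7/8: ρ+…+ρ^2 = 1.6406 ≥ 0.8409.
So cooperation is sustainable.

No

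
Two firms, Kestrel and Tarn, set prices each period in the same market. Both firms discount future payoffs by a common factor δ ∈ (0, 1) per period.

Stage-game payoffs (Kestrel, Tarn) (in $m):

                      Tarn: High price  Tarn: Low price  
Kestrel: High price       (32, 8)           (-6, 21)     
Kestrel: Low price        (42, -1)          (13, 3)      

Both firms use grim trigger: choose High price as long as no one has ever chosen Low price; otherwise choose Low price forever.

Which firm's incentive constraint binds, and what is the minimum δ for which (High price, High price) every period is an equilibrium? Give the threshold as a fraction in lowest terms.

Kestrel: cooperation gives 32 each period; deviation gives 42 once then 13 forever.
  32/(1−δ) ≥ 42 + 13δ/(1−δ) ⇒ δ ≥ 10/29.
Tarn: cooperation gives 8 each period; deviation gives 21 once then 3 forever.
  δ ≥ 13/18.
Both must hold, so the binding constraint is Tarn's: δ ≥ 13/18.

Tarn; δ ≥ 13/18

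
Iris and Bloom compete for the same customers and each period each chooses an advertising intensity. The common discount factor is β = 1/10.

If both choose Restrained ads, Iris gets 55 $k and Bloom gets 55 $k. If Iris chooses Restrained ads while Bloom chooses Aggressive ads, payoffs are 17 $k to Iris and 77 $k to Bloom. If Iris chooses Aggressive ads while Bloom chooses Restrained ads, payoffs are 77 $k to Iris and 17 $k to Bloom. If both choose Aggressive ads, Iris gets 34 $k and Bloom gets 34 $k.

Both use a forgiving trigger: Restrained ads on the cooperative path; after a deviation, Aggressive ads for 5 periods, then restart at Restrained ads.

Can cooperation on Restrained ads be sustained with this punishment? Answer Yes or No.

No

Comparing payoff streams over the 6 periods until play realigns: cooperate → 55(1+β+…+β^5); deviate → 77 + 34(β+…+β^5).
Cooperation is sustained iff (55−34)(β+…+β^5) ≥ 77−55.
β+…+β^5 = 1/10·(1−(1/10)^5)/(1−1/10) = 0.1111, and (77−55)/(55−34) = 1.0476.
0.1111 < 1.0476, so cooperation is not sustainable.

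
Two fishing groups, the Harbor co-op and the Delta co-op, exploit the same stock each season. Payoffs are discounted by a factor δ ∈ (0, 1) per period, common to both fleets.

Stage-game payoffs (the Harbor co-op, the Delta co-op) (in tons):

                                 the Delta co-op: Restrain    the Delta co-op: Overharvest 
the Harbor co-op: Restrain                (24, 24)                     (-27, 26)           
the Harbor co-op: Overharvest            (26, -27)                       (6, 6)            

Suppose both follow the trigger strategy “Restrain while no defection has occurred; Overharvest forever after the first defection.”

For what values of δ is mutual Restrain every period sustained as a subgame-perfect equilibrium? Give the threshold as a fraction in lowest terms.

Cooperation forever yields 24 each period: 24/(1−δ).
Deviating yields 26 once, then 6 forever: 26 + 6δ/(1−δ).
No profitable deviation requires 24/(1−δ) ≥ 26 + 6δ/(1−δ).
Multiplying by (1−δ): 24 ≥ 26(1−δ) + 6δ = 26 − 20δ.
So 20δ ≥ 2, i.e. δ ≥ 2/20 = 1/10.

1/10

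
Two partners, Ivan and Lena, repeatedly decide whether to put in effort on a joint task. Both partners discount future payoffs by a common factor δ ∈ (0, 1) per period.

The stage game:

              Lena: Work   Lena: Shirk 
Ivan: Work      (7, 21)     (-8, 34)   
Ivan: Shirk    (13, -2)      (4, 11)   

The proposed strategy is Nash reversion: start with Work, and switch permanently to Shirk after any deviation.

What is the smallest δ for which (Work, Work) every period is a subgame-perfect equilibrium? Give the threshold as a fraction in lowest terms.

Ivan's threshold: (13−7)/(13−4) = 2/3.
Lena's threshold: (34−21)/(34−11) = 13/23.
2/3 > 13/23, so Ivan binds and δ* = 2/3.

2/3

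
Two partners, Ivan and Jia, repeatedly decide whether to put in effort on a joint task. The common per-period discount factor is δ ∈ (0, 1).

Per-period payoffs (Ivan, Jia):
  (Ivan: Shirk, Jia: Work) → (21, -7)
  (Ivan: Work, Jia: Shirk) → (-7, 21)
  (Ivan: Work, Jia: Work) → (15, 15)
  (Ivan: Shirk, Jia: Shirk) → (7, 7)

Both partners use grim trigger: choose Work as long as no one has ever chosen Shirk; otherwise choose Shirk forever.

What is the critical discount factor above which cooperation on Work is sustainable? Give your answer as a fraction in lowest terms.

3/7

15/(1−δ) ≥ 21 + 7δ/(1−δ)
15 ≥ 21 − 14δ
δ ≥ 6/14 = 3/7.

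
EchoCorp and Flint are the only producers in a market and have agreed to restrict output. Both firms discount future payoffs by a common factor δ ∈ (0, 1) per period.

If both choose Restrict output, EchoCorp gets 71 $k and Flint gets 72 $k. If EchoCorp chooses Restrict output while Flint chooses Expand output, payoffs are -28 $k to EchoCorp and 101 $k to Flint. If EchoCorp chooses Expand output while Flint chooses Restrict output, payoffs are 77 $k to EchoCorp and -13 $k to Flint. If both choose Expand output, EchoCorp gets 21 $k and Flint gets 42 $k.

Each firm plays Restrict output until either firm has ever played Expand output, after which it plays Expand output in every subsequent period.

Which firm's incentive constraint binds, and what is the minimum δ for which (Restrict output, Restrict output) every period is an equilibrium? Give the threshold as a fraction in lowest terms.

Flint; δ ≥ 29/59

EchoCorp: cooperation gives 71 each period; deviation gives 77 once then 21 forever.
  71/(1−δ) ≥ 77 + 21δ/(1−δ) ⇒ δ ≥ 6/56 = 3/28.
Flint: cooperation gives 72 each period; deviation gives 101 once then 42 forever.
  δ ≥ 29/59.
Both must hold, so the binding constraint is Flint's: δ ≥ 29/59.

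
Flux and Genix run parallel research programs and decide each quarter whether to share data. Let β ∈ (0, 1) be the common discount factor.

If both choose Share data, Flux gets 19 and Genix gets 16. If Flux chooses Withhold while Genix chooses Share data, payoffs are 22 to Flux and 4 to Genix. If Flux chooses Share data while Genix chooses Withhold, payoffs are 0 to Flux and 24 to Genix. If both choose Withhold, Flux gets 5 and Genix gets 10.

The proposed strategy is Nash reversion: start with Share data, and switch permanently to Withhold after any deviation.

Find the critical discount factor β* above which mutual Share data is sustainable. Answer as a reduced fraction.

4/7

Flux: cooperation gives 19 each period; deviation gives 22 once then 5 forever.
  19/(1−β) ≥ 22 + 5β/(1−β) ⇒ β ≥ 3/17.
Genix: cooperation gives 16 each period; deviation gives 24 once then 10 forever.
  β ≥ 8/14 = 4/7.
Both must hold, so the binding constraint is Genix's: β ≥ 4/7.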